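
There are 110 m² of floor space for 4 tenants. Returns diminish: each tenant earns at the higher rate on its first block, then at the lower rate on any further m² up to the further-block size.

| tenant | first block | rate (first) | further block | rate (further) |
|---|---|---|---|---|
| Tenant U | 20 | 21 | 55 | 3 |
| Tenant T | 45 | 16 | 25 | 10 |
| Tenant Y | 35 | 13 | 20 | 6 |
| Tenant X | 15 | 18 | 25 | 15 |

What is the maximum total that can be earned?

1850

Treat each block as its own option and order by rate: Tenant U/tier1 21 > Tenant X/tier1 18 > Tenant T/tier1 16 > Tenant X/tier2 15 > Tenant Y/tier1 13 > Tenant T/tier2 10 > Tenant Y/tier2 6 > Tenant U/tier2 3.
Fill Tenant U tier1 block (20 at 21) ; 90 left.
Tenant X tier1 at 18: fill all 15 ; 75 left.
Tenant T/tier1 (16): +45 ; 30 left.
Fill Tenant X tier2 block (25 at 15) ; 5 left.
Tenant Y/tier1: +5 of 35 at 13; pool empty.
Total = 21×20 + 18×15 + 16×45 + 15×25 + 13×5 = 1850.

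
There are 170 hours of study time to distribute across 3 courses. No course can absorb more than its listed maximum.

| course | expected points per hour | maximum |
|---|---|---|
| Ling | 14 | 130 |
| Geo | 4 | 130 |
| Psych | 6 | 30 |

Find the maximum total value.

Highest expected points per hour first: Ling 14 > Psych 6 > Geo 4.
Ling takes 130 to reach its cap of 130 — 40 left.
Psych: +30 to 30 (cap) — 10 left.
Geo has room for 130 but only 10 remain, so it gets 10.
Total = 14×130 + 4×10 + 6×30 = 2040.

2040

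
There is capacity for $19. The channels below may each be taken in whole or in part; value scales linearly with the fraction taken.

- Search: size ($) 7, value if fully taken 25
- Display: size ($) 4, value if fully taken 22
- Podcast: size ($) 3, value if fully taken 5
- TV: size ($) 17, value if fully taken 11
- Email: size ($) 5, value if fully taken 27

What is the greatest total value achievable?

79

Sort by value density: Display 22/4≈5.5, Email 27/5≈5.4, Search 25/7≈3.57, Podcast 5/3≈1.67, TV 11/17≈0.647.
Display: take in full, 4 $ for value 22 ; 15 left.
All 5 $ of Email fit (value 27) ; 10 remain.
Search: take in full, 7 $ for value 25 ; 3 left.
Podcast: take in full, 3 $ for value 5 ; 0 left.
Total value = 79.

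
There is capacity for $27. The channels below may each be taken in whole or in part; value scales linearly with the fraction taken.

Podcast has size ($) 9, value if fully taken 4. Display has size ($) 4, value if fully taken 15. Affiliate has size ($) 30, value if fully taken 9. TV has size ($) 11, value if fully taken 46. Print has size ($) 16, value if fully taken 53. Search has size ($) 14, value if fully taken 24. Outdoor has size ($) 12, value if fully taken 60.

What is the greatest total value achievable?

121

Best value per unit of size first: Outdoor 60/12≈5, TV 46/11≈4.18, Display 15/4≈3.75, Print 53/16≈3.31, Search 24/14≈1.71, Podcast 4/9≈0.444, Affiliate 9/30≈0.3.
All 12 $ of Outdoor fit (value 60) → 15 remain.
Take all of TV (11 $, value 46) → 4 $ left.
Take all of Display (4 $, value 15) → 0 $ left.
Total value = 121.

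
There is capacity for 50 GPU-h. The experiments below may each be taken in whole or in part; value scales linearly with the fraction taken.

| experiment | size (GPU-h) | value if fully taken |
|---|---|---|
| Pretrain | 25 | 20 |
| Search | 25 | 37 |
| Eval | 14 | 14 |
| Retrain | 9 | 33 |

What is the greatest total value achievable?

85.6

Best value per unit of size first: Retrain 33/9≈3.67, Search 37/25≈1.48, Eval 14/14≈1, Pretrain 20/25≈0.8.
Take all of Retrain (9 GPU-h, value 33) → 41 GPU-h left.
Take all of Search (25 GPU-h, value 37) → 16 GPU-h left.
Take all of Eval (14 GPU-h, value 14) → 2 GPU-h left.
Fill the last 2 GPU-h with part of Pretrain: 2/25 of it earns 1.6.
Total value = 85.6.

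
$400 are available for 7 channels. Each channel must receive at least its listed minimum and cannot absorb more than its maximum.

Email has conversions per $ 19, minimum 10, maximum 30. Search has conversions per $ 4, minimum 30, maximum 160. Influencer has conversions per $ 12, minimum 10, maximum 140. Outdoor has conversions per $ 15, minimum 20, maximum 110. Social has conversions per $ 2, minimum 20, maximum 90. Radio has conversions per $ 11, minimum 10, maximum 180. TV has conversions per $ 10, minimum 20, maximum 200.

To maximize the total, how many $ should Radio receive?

50

Meeting every minimum uses 10+30+10+20+20+10+20 = 120 $, leaving 280.
Order the channels by conversions per $: Email 19 > Outdoor 15 > Influencer 12 > Radio 11 > TV 10 > Search 4 > Social 2.
Give Email 20 more to hit its cap of 30 → 260 left.
Give Outdoor 90 more to hit its cap of 110 → 170 left.
Influencer: +130 to 140 (cap) → 40 left.
Radio has room for 170 more but only 40 remain, so it gets 50.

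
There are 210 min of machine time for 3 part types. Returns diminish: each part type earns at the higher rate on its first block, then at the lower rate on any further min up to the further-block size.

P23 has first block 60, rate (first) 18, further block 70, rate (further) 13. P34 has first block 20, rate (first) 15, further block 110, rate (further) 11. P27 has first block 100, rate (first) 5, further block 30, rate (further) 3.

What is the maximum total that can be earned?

Treat each block as its own option and order by rate: P23/first 18 > P34/first 15 > P23/second 13 > P34/second 11 > P27/first 5 > P27/second 3.
P23 first at 18: fill all 60 ; 150 left.
P34 first at 15: fill all 20 ; 130 left.
P23 second at 13: fill all 70 ; 60 left.
P34 second at 11: only 60 left, fill 60.
Total = 18×60 + 15×20 + 13×70 + 11×60 = 2950.

2950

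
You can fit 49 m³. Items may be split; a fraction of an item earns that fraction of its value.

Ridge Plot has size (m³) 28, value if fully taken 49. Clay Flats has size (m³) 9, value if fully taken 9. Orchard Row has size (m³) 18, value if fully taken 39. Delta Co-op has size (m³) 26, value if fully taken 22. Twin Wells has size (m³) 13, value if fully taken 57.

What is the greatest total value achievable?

Rank by value-to-size ratio: Twin Wells 57/13≈4.38, Orchard Row 39/18≈2.17, Ridge Plot 49/28≈1.75, Clay Flats 9/9≈1, Delta Co-op 22/26≈0.846.
Take all of Twin Wells (13 m³, value 57) ; 36 m³ left.
Orchard Row: take in full, 18 m³ for value 39 ; 18 left.
Only 18 m³ remain; take 18/28 of Ridge Plot for value 49×18/28 = 31.5.
Total value = 127.5.

127.5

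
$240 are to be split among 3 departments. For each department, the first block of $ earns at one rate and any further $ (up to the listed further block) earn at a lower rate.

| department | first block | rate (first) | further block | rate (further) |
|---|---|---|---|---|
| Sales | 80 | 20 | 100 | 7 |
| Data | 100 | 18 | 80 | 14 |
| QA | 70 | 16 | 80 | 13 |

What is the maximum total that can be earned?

Treat each block as its own option and order by rate: Sales/T1 20 > Data/T1 18 > QA/T1 16 > Data/T2 14 > QA/T2 13 > Sales/T2 7.
Sales T1 at 20: fill all 80 → 160 left.
Data/T1 (18): +100 → 60 left.
60 remain; put them into QA T1 at 16.
Total = 20×80 + 18×100 + 16×60 = 4360.

4360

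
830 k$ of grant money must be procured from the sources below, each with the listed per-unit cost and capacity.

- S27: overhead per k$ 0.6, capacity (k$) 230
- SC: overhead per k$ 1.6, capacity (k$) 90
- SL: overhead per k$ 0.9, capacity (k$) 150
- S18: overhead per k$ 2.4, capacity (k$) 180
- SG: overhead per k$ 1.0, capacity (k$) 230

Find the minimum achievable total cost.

959

Cheapest first:
S27 (0.6): use full 230 → 600 k$ to go.
Take 150 from SL at 0.9 → need 450 more.
Take 230 from SG at 1.0 → need 220 more.
SC (1.6): use full 90 → 130 k$ to go.
S18 at 2.4: take 130 of its 180 → requirement met.
Cost = 230×0.6 + 150×0.9 + 230×1.0 + 90×1.6 + 130×2.4 = 959.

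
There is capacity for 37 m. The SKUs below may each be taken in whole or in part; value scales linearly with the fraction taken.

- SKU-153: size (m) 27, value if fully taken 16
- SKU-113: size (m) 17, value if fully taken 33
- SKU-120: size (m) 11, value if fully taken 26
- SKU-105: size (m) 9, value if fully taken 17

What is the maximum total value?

76

Sort by value density: SKU-120 26/11≈2.36, SKU-113 33/17≈1.94, SKU-105 17/9≈1.89, SKU-153 16/27≈0.593.
All 11 m of SKU-120 fit (value 26) — 26 remain.
All 17 m of SKU-113 fit (value 33) — 9 remain.
Take all of SKU-105 (9 m, value 17) — 0 m left.
Total value = 76.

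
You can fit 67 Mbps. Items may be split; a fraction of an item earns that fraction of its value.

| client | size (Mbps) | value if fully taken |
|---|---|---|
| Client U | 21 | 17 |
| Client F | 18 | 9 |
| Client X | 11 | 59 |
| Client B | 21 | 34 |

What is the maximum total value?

117

Best value per unit of size first: Client X 59/11≈5.36, Client B 34/21≈1.62, Client U 17/21≈0.81, Client F 9/18≈0.5.
Take all of Client X (11 Mbps, value 59) — 56 Mbps left.
All 21 Mbps of Client B fit (value 34) — 35 remain.
Take all of Client U (21 Mbps, value 17) — 14 Mbps left.
14 Mbps left: a 14/18 share of Client F gives 9×14/18 = 7.
Total value = 117.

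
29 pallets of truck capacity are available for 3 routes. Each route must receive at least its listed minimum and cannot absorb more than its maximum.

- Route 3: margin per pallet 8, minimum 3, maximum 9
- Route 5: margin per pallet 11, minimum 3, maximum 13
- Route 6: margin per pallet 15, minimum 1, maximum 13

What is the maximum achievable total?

362

Meeting every minimum uses 3+3+1 = 7 pallets, leaving 22.
Order the routes by margin per pallet: Route 6 15 > Route 5 11 > Route 3 8.
Route 6 takes 12 more to reach its cap of 13 — 10 left.
Route 5 takes 10 more to reach its cap of 13 — 0 left.
Total = 8×3 + 11×13 + 15×13 = 362.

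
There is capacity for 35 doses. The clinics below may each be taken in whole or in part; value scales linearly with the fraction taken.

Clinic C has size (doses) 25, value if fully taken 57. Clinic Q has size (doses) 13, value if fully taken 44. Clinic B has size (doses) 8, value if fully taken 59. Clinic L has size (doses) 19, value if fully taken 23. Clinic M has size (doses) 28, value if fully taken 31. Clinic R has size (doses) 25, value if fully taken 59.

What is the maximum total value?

136.04

Best value per unit of size first: Clinic B 59/8≈7.38, Clinic Q 44/13≈3.38, Clinic R 59/25≈2.36, Clinic C 57/25≈2.28, Clinic L 23/19≈1.21, Clinic M 31/28≈1.11.
All 8 doses of Clinic B fit (value 59) → 27 remain.
Take all of Clinic Q (13 doses, value 44) → 14 doses left.
Only 14 doses remain; take 14/25 of Clinic R for value 59×14/25 = 33.04.
Total value = 136.04.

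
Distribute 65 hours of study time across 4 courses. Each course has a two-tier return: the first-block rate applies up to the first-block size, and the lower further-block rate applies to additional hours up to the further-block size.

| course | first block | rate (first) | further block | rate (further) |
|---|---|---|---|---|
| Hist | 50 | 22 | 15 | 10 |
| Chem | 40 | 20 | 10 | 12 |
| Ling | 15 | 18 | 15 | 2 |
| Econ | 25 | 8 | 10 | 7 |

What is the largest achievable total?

Rank every tier by rate: Hist/tier1 22 > Chem/tier1 20 > Ling/tier1 18 > Chem/tier2 12 > Hist/tier2 10 > Econ/tier1 8 > Econ/tier2 7 > Ling/tier2 2.
Fill Hist tier1 block (50 at 22) → 15 left.
Chem/tier1: +15 of 40 at 20; pool empty.
Total = 22×50 + 20×15 = 1400.

1400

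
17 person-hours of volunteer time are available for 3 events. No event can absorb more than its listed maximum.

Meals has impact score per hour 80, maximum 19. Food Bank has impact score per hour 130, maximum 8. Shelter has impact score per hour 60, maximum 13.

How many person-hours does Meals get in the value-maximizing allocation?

9

Highest impact score per hour first: Food Bank 130 > Meals 80 > Shelter 60.
Give Food Bank 8 to hit its cap of 8 → 9 left.
Meals has room for 19 but only 9 remain, so it gets 9.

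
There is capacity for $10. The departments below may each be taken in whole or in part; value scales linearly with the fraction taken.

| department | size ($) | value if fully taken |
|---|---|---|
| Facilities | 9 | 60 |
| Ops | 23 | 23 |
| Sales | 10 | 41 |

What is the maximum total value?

Sort by value density: Facilities 60/9≈6.67, Sales 41/10≈4.1, Ops 23/23≈1.
All 9 $ of Facilities fit (value 60) — 1 remain.
Fill the last 1 $ with part of Sales: 1/10 of it earns 4.1.
Total value = 64.1.

64.1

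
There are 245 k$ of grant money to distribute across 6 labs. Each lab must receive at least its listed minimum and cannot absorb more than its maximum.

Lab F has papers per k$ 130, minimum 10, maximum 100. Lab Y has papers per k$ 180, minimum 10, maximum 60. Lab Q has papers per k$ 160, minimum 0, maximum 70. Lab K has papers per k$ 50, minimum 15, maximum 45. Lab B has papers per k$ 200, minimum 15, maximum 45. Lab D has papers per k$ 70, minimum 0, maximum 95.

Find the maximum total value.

Meeting every minimum uses 10+10+0+15+15+0 = 50 k$, leaving 195.
Highest papers per k$ first: Lab B 200 > Lab Y 180 > Lab Q 160 > Lab F 130 > Lab D 70 > Lab K 50.
Lab B: +30 to 45 (cap) → 165 left.
Lab Y: +50 to 60 (cap) → 115 left.
Give Lab Q 70 more to hit its cap of 70 → 45 left.
Only 45 left; Lab F takes them to reach 55.
Total = 130×55 + 180×60 + 160×70 + 50×15 + 200×45 = 38900.

38900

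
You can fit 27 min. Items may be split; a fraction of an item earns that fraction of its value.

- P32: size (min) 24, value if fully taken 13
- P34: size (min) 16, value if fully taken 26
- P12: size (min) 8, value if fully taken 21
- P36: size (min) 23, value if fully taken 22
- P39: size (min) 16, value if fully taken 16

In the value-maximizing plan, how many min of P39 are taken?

3

Best value per unit of size first: P12 21/8≈2.62, P34 26/16≈1.62, P39 16/16≈1, P36 22/23≈0.957, P32 13/24≈0.542.
P12: take in full, 8 min for value 21 — 19 left.
P34: take in full, 16 min for value 26 — 3 left.
3 min left: a 3/16 share of P39 gives 16×3/16 = 3.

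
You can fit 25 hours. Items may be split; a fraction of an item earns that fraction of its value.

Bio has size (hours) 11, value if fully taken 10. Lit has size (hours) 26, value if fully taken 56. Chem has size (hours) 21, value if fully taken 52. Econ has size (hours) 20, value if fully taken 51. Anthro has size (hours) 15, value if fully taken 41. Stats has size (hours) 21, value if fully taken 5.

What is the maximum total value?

Rank by value-to-size ratio: Anthro 41/15≈2.73, Econ 51/20≈2.55, Chem 52/21≈2.48, Lit 56/26≈2.15, Bio 10/11≈0.909, Stats 5/21≈0.238.
All 15 hours of Anthro fit (value 41) ; 10 remain.
Only 10 hours remain; take 10/20 of Econ for value 51×10/20 = 25.5.
Total value = 66.5.

66.5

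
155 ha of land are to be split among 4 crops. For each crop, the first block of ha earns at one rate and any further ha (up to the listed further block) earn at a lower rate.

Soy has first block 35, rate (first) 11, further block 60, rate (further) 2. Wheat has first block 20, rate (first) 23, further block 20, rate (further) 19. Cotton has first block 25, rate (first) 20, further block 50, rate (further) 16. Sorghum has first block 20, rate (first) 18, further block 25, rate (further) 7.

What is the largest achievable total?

Order all 8 blocks by rate: Wheat/tier1 23 > Cotton/tier1 20 > Wheat/tier2 19 > Sorghum/tier1 18 > Cotton/tier2 16 > Soy/tier1 11 > Sorghum/tier2 7 > Soy/tier2 2.
Fill Wheat tier1 block (20 at 23) — 135 left.
Cotton tier1 at 20: fill all 25 — 110 left.
Wheat/tier2 (19): +20 — 90 left.
Fill Sorghum tier1 block (20 at 18) — 70 left.
Cotton/tier2 (16): +50 — 20 left.
20 remain; put them into Soy tier1 at 11.
Total = 23×20 + 20×25 + 19×20 + 18×20 + 16×50 + 11×20 = 2720.

2720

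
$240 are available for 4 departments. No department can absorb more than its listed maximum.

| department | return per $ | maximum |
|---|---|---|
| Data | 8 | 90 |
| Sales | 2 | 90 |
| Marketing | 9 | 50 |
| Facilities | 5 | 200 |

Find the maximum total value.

Order the departments by return per $: Marketing 9 > Data 8 > Facilities 5 > Sales 2.
Marketing: +50 to 50 (cap) → 190 left.
Data takes 90 to reach its cap of 90 → 100 left.
Facilities has room for 200 but only 100 remain, so it gets 100.
Total = 8×90 + 9×50 + 5×100 = 1670.

1670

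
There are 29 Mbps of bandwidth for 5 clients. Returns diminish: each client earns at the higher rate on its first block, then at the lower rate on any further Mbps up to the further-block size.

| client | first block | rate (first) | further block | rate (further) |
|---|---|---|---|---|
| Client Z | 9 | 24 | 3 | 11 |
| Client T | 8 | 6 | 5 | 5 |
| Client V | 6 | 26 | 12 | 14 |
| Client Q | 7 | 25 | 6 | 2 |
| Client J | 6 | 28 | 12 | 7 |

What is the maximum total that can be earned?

Order all 10 blocks by rate: Client J/tier1 28 > Client V/tier1 26 > Client Q/tier1 25 > Client Z/tier1 24 > Client V/tier2 14 > Client Z/tier2 11 > Client J/tier2 7 > Client T/tier1 6 > Client T/tier2 5 > Client Q/tier2 2.
Fill Client J tier1 block (6 at 28) ; 23 left.
Fill Client V tier1 block (6 at 26) ; 17 left.
Client Q/tier1 (25): +7 ; 10 left.
Client Z tier1 at 24: fill all 9 ; 1 left.
Client V tier2 at 14: only 1 left, fill 1.
Total = 28×6 + 26×6 + 25×7 + 24×9 + 14×1 = 729.

729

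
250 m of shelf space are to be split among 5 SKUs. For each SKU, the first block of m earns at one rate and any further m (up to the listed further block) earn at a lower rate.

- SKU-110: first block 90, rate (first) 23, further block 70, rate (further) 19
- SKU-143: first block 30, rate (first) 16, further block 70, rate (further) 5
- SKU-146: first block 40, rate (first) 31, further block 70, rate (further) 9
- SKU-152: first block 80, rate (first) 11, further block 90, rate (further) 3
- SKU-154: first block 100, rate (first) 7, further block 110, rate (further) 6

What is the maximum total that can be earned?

5340

Treat each block as its own option and order by rate: SKU-146/first 31 > SKU-110/first 23 > SKU-110/second 19 > SKU-143/first 16 > SKU-152/first 11 > SKU-146/second 9 > SKU-154/first 7 > SKU-154/second 6 > SKU-143/second 5 > SKU-152/second 3.
SKU-146 first at 31: fill all 40 — 210 left.
SKU-110 first at 23: fill all 90 — 120 left.
Fill SKU-110 second block (70 at 19) — 50 left.
SKU-143/first (16): +30 — 20 left.
SKU-152 first at 11: only 20 left, fill 20.
Total = 31×40 + 23×90 + 19×70 + 16×30 + 11×20 = 5340.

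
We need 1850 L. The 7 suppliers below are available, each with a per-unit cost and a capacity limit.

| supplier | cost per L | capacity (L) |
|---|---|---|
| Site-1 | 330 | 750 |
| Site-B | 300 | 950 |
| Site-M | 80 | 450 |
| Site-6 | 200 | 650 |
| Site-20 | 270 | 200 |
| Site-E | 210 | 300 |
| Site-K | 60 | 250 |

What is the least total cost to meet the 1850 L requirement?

Use suppliers in increasing cost order.
Take 250 from Site-K at 60 — need 1600 more.
Site-M (80): use full 450 — 1150 L to go.
Site-6 at 200: take all 650 L — 500 still needed.
Take 300 from Site-E at 210 — need 200 more.
Site-20 (270): use full 200 — 0 L to go.
Site-B, Site-1: unused.
Cost = 250×60 + 450×80 + 650×200 + 300×210 + 200×270 = 298000.

298000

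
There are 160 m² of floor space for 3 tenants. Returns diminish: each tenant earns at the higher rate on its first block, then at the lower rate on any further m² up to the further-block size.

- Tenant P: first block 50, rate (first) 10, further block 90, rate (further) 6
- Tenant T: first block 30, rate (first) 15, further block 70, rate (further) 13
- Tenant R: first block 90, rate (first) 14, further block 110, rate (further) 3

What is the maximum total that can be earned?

2230

Order all 6 blocks by rate: Tenant T/tier1 15 > Tenant R/tier1 14 > Tenant T/tier2 13 > Tenant P/tier1 10 > Tenant P/tier2 6 > Tenant R/tier2 3.
Tenant T/tier1 (15): +30 → 130 left.
Tenant R tier1 at 14: fill all 90 → 40 left.
Tenant T tier2 at 13: only 40 left, fill 40.
Total = 15×30 + 14×90 + 13×40 = 2230.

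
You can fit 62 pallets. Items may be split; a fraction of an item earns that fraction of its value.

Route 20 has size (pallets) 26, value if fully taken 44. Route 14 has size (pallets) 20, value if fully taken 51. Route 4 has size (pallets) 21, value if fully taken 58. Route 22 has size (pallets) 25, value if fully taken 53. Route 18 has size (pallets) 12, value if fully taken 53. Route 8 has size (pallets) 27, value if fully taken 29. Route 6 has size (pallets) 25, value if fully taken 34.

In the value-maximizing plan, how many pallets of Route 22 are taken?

Best value per unit of size first: Route 18 53/12≈4.42, Route 4 58/21≈2.76, Route 14 51/20≈2.55, Route 22 53/25≈2.12, Route 20 44/26≈1.69, Route 6 34/25≈1.36, Route 8 29/27≈1.07.
All 12 pallets of Route 18 fit (value 53) → 50 remain.
All 21 pallets of Route 4 fit (value 58) → 29 remain.
Route 14: take in full, 20 pallets for value 51 → 9 left.
9 pallets left: a 9/25 share of Route 22 gives 53×9/25 = 19.08.

9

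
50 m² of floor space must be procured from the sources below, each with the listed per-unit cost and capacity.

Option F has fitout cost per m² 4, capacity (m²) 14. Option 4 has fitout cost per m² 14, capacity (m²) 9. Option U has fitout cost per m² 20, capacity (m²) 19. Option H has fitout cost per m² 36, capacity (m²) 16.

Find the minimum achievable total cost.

Use sources in increasing cost order.
Option F (4): use full 14 ; 36 m² to go.
Option 4 (14): use full 9 ; 27 m² to go.
Option U at 20: take all 19 m² ; 8 still needed.
Take 8 from Option H at 36 to finish.
Cost = 14×4 + 9×14 + 19×20 + 8×36 = 850.

850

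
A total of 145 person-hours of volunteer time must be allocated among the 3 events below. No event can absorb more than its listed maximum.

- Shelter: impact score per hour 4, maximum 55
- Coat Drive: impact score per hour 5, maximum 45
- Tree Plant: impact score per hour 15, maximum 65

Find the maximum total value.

1340

Order the events by impact score per hour: Tree Plant 15 > Coat Drive 5 > Shelter 4.
Tree Plant: +65 to 65 (cap) ; 80 left.
Give Coat Drive 45 to hit its cap of 45 ; 35 left.
Shelter has room for 55 but only 35 remain, so it gets 35.
Total = 4×35 + 5×45 + 15×65 = 1340.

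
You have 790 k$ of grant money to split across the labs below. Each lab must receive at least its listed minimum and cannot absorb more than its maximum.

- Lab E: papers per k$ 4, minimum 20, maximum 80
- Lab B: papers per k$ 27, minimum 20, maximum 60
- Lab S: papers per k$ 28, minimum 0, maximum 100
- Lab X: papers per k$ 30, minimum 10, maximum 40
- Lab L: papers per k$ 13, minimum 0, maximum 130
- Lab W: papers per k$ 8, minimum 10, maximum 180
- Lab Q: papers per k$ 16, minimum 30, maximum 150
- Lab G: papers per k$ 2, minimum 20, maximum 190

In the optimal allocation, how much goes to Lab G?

Meeting every minimum uses 20+20+0+10+0+10+30+20 = 110 k$, leaving 680.
Highest papers per k$ first: Lab X 30 > Lab S 28 > Lab B 27 > Lab Q 16 > Lab L 13 > Lab W 8 > Lab E 4 > Lab G 2.
Give Lab X 30 more to hit its cap of 40 — 650 left.
Give Lab S 100 more to hit its cap of 100 — 550 left.
Lab B takes 40 more to reach its cap of 60 — 510 left.
Give Lab Q 120 more to hit its cap of 150 — 390 left.
Lab L: +130 to 130 (cap) — 260 left.
Lab W: +170 to 180 (cap) — 90 left.
Give Lab E 60 more to hit its cap of 80 — 30 left.
Lab G: +30 (room for 170) → 50. Pool exhausted.

50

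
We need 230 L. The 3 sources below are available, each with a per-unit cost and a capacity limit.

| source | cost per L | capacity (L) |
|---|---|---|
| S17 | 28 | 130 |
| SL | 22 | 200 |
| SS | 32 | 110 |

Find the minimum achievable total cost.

5240

Fill from the cheapest source first.
SL (22): use full 200 → 30 L to go.
S17 (28): take the remaining 30 → done.
SS: unused.
Cost = 200×22 + 30×28 = 5240.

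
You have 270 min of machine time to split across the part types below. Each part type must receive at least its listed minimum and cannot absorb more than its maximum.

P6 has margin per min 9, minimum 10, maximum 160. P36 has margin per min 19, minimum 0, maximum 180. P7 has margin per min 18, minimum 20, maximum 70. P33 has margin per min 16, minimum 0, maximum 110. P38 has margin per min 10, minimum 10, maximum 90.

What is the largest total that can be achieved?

4870

Meeting every minimum uses 10+0+20+0+10 = 40 min, leaving 230.
Rank by margin per min: P36 19 > P7 18 > P33 16 > P38 10 > P6 9.
P36 takes 180 more to reach its cap of 180 → 50 left.
Give P7 50 more to hit its cap of 70 → 0 left.
Total = 9×10 + 19×180 + 18×70 + 10×10 = 4870.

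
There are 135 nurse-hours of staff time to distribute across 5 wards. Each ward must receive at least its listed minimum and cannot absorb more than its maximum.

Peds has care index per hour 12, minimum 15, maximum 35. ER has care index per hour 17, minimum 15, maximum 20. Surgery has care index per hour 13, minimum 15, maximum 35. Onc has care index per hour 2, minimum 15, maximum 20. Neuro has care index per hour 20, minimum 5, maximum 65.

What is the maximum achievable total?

Meeting every minimum uses 15+15+15+15+5 = 65 nurse-hours, leaving 70.
Order the wards by care index per hour: Neuro 20 > ER 17 > Surgery 13 > Peds 12 > Onc 2.
Give Neuro 60 more to hit its cap of 65 — 10 left.
ER: +5 to 20 (cap) — 5 left.
Surgery has room for 20 more but only 5 remain, so it gets 20.
Total = 12×15 + 17×20 + 13×20 + 2×15 + 20×65 = 2110.

2110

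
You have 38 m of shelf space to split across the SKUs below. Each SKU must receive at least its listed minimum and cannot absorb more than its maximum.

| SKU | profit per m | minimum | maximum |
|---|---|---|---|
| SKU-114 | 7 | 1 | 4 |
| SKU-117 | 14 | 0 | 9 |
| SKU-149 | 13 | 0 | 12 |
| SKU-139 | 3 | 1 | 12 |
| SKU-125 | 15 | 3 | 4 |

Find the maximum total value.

Meeting every minimum uses 1+0+0+1+3 = 5 m, leaving 33.
Order the SKUs by profit per m: SKU-125 15 > SKU-117 14 > SKU-149 13 > SKU-114 7 > SKU-139 3.
SKU-125: +1 to 4 (cap) — 32 left.
SKU-117 takes 9 more to reach its cap of 9 — 23 left.
SKU-149 takes 12 more to reach its cap of 12 — 11 left.
Give SKU-114 3 more to hit its cap of 4 — 8 left.
SKU-139 has room for 11 more but only 8 remain, so it gets 9.
Total = 7×4 + 14×9 + 13×12 + 3×9 + 15×4 = 397.

397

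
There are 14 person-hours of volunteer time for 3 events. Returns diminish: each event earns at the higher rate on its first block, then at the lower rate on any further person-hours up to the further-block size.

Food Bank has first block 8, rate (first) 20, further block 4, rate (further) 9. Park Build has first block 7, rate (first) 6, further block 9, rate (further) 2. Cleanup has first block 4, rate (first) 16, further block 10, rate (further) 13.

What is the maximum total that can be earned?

250

Rank every tier by rate: Food Bank/T1 20 > Cleanup/T1 16 > Cleanup/T2 13 > Food Bank/T2 9 > Park Build/T1 6 > Park Build/T2 2.
Food Bank/T1 (20): +8 — 6 left.
Cleanup/T1 (16): +4 — 2 left.
Cleanup T2 at 13: only 2 left, fill 2.
Total = 20×8 + 16×4 + 13×2 = 250.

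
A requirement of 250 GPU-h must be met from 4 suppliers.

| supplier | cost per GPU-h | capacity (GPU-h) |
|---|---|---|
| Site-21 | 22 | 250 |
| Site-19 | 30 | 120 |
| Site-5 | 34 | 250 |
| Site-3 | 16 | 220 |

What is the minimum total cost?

4180

Use suppliers in increasing cost order.
Site-3 (16): use full 220 — 30 GPU-h to go.
Take 30 from Site-21 at 22 to finish.
Site-19, Site-5: unused.
Cost = 220×16 + 30×22 = 4180.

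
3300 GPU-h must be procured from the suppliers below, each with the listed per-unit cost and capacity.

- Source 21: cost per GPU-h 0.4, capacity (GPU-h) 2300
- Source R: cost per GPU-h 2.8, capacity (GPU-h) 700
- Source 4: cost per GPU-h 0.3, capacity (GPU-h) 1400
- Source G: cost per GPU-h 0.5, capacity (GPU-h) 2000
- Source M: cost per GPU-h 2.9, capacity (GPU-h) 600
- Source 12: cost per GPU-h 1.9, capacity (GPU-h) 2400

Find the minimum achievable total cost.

Fill from the cheapest supplier first.
Take 1400 from Source 4 at 0.3 — need 1900 more.
Source 21 at 0.4: take 1900 of its 2300 — requirement met.
Source G, Source 12, Source R, Source M: unused.
Cost = 1400×0.3 + 1900×0.4 = 1180.

1180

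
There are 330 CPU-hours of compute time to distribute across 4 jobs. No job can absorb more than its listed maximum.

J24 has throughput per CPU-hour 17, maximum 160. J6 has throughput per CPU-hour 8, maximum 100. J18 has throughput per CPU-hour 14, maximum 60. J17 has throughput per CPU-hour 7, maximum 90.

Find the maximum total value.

4430

Highest throughput per CPU-hour first: J24 17 > J18 14 > J6 8 > J17 7.
Give J24 160 to hit its cap of 160 → 170 left.
Give J18 60 to hit its cap of 60 → 110 left.
J6: +100 to 100 (cap) → 10 left.
J17: +10 (room for 90) → 10. Pool exhausted.
Total = 17×160 + 8×100 + 14×60 + 7×10 = 4430.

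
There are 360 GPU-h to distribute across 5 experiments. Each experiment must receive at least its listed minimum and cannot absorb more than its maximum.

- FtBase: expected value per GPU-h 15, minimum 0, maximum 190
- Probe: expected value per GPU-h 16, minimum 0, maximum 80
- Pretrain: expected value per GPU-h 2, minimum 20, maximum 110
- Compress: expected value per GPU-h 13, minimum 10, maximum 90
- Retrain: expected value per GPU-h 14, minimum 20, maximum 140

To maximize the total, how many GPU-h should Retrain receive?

Meeting every minimum uses 0+0+20+10+20 = 50 GPU-h, leaving 310.
Highest expected value per GPU-h first: Probe 16 > FtBase 15 > Retrain 14 > Compress 13 > Pretrain 2.
Give Probe 80 more to hit its cap of 80 ; 230 left.
Give FtBase 190 more to hit its cap of 190 ; 40 left.
Only 40 left; Retrain takes them to reach 60.

60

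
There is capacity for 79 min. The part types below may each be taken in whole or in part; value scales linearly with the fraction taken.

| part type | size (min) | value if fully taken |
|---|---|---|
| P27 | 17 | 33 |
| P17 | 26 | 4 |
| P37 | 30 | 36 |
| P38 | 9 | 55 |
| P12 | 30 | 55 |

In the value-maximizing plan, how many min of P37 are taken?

23

Sort by value density: P38 55/9≈6.11, P27 33/17≈1.94, P12 55/30≈1.83, P37 36/30≈1.2, P17 4/26≈0.154.
P38: take in full, 9 min for value 55 — 70 left.
P27: take in full, 17 min for value 33 — 53 left.
P12: take in full, 30 min for value 55 — 23 left.
Only 23 min remain; take 23/30 of P37 for value 36×23/30 = 27.6.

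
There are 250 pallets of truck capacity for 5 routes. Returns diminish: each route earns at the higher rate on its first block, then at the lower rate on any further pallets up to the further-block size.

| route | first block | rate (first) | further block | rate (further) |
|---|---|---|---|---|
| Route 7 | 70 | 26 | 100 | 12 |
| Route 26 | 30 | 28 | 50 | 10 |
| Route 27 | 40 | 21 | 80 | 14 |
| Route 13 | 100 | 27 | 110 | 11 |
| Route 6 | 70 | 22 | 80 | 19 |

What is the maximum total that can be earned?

6460

Order all 10 blocks by rate: Route 26/first 28 > Route 13/first 27 > Route 7/first 26 > Route 6/first 22 > Route 27/first 21 > Route 6/second 19 > Route 27/second 14 > Route 7/second 12 > Route 13/second 11 > Route 26/second 10.
Route 26/first (28): +30 — 220 left.
Route 13/first (27): +100 — 120 left.
Route 7/first (26): +70 — 50 left.
50 remain; put them into Route 6 first at 22.
Total = 28×30 + 27×100 + 26×70 + 22×50 = 6460.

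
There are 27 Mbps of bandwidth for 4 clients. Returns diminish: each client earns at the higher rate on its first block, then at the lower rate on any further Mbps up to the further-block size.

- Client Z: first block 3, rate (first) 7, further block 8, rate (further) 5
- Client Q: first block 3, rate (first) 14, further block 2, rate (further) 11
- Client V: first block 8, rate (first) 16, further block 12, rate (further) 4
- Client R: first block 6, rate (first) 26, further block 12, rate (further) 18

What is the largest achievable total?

514

Rank every tier by rate: Client R/first 26 > Client R/second 18 > Client V/first 16 > Client Q/first 14 > Client Q/second 11 > Client Z/first 7 > Client Z/second 5 > Client V/second 4.
Client R first at 26: fill all 6 ; 21 left.
Client R second at 18: fill all 12 ; 9 left.
Fill Client V first block (8 at 16) ; 1 left.
Client Q/first: +1 of 3 at 14; pool empty.
Total = 26×6 + 18×12 + 16×8 + 14×1 = 514.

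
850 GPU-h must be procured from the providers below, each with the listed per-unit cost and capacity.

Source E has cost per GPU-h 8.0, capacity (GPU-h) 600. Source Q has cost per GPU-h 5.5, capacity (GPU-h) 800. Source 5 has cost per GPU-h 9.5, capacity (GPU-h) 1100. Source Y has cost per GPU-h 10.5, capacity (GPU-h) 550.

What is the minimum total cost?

4800

Use providers in increasing cost order.
Take 800 from Source Q at 5.5 → need 50 more.
Take 50 from Source E at 8.0 to finish.
Source 5, Source Y: unused.
Cost = 800×5.5 + 50×8.0 = 4800.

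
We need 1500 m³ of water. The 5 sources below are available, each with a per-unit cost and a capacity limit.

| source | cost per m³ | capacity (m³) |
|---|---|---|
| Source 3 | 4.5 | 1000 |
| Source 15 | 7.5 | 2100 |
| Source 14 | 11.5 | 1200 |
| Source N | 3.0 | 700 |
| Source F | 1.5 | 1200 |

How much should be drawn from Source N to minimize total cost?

300

Cheapest first:
Source F at 1.5: take all 1200 m³ → 300 still needed.
Source N at 3.0: take 300 of its 700 → requirement met.
Source 3, Source 15, Source 14: unused.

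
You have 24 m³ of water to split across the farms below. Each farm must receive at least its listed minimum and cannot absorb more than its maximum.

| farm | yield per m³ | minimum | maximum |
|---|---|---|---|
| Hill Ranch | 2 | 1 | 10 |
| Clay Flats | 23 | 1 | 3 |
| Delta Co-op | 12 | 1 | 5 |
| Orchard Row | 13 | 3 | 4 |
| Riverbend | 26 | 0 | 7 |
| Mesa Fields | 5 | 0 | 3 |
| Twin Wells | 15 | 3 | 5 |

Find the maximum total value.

Meeting every minimum uses 1+1+1+3+0+0+3 = 9 m³, leaving 15.
Highest yield per m³ first: Riverbend 26 > Clay Flats 23 > Twin Wells 15 > Orchard Row 13 > Delta Co-op 12 > Mesa Fields 5 > Hill Ranch 2.
Riverbend takes 7 more to reach its cap of 7 → 8 left.
Clay Flats: +2 to 3 (cap) → 6 left.
Twin Wells takes 2 more to reach its cap of 5 → 4 left.
Give Orchard Row 1 more to hit its cap of 4 → 3 left.
Delta Co-op: +3 (room for 4) → 4. Pool exhausted.
Total = 2×1 + 23×3 + 12×4 + 13×4 + 26×7 + 15×5 = 428.

428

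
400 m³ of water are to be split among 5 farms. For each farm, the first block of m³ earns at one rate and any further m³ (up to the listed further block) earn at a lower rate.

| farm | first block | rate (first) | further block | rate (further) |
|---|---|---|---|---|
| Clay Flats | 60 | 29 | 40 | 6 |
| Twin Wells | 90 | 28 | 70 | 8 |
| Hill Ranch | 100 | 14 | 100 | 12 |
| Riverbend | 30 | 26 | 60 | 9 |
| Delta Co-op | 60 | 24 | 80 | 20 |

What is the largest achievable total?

Order all 10 blocks by rate: Clay Flats/T1 29 > Twin Wells/T1 28 > Riverbend/T1 26 > Delta Co-op/T1 24 > Delta Co-op/T2 20 > Hill Ranch/T1 14 > Hill Ranch/T2 12 > Riverbend/T2 9 > Twin Wells/T2 8 > Clay Flats/T2 6.
Clay Flats T1 at 29: fill all 60 ; 340 left.
Twin Wells T1 at 28: fill all 90 ; 250 left.
Riverbend/T1 (26): +30 ; 220 left.
Delta Co-op T1 at 24: fill all 60 ; 160 left.
Fill Delta Co-op T2 block (80 at 20) ; 80 left.
80 remain; put them into Hill Ranch T1 at 14.
Total = 29×60 + 28×90 + 26×30 + 24×60 + 20×80 + 14×80 = 9200.

9200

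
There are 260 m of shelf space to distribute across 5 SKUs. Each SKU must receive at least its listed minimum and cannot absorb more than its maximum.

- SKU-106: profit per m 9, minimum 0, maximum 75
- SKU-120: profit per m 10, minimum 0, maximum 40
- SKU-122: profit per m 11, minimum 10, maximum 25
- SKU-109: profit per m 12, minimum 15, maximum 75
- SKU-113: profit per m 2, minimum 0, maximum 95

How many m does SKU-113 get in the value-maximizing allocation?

Meeting every minimum uses 0+0+10+15+0 = 25 m, leaving 235.
Highest profit per m first: SKU-109 12 > SKU-122 11 > SKU-120 10 > SKU-106 9 > SKU-113 2.
Give SKU-109 60 more to hit its cap of 75 — 175 left.
Give SKU-122 15 more to hit its cap of 25 — 160 left.
SKU-120: +40 to 40 (cap) — 120 left.
Give SKU-106 75 more to hit its cap of 75 — 45 left.
Only 45 left; SKU-113 takes them to reach 45.

45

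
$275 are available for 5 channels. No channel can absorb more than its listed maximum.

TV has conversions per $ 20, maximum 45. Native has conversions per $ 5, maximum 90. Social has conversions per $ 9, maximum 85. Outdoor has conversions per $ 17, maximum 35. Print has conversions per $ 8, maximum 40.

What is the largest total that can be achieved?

2930

Highest conversions per $ first: TV 20 > Outdoor 17 > Social 9 > Print 8 > Native 5.
TV: +45 to 45 (cap) — 230 left.
Outdoor takes 35 to reach its cap of 35 — 195 left.
Social takes 85 to reach its cap of 85 — 110 left.
Give Print 40 to hit its cap of 40 — 70 left.
Only 70 left; Native takes them to reach 70.
Total = 20×45 + 5×70 + 9×85 + 17×35 + 8×40 = 2930.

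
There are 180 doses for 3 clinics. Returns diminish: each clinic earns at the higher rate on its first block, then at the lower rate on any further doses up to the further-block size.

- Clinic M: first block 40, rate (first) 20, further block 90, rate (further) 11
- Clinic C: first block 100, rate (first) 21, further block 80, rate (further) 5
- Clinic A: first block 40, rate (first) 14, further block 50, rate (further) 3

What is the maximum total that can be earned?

3460

Rank every tier by rate: Clinic C/T1 21 > Clinic M/T1 20 > Clinic A/T1 14 > Clinic M/T2 11 > Clinic C/T2 5 > Clinic A/T2 3.
Clinic C T1 at 21: fill all 100 → 80 left.
Clinic M/T1 (20): +40 → 40 left.
Clinic A/T1 (14): +40 → 0 left.
Total = 21×100 + 20×40 + 14×40 = 3460.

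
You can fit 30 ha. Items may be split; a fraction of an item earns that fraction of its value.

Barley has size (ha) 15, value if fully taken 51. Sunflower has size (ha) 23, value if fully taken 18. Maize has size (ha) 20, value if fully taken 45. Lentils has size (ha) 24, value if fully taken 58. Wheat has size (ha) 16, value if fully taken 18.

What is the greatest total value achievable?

87.25

Rank by value-to-size ratio: Barley 51/15≈3.4, Lentils 58/24≈2.42, Maize 45/20≈2.25, Wheat 18/16≈1.12, Sunflower 18/23≈0.783.
All 15 ha of Barley fit (value 51) → 15 remain.
15 ha left: a 15/24 share of Lentils gives 58×15/24 = 36.25.
Total value = 87.25.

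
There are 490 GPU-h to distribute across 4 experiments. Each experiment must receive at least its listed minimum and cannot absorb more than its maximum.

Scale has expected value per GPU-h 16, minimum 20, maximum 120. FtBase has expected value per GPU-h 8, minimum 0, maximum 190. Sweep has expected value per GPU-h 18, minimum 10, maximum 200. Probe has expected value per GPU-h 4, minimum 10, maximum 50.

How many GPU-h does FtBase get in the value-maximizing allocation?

160

Meeting every minimum uses 20+0+10+10 = 40 GPU-h, leaving 450.
Rank by expected value per GPU-h: Sweep 18 > Scale 16 > FtBase 8 > Probe 4.
Sweep takes 190 more to reach its cap of 200 → 260 left.
Scale takes 100 more to reach its cap of 120 → 160 left.
FtBase: +160 (room for 190) → 160. Pool exhausted.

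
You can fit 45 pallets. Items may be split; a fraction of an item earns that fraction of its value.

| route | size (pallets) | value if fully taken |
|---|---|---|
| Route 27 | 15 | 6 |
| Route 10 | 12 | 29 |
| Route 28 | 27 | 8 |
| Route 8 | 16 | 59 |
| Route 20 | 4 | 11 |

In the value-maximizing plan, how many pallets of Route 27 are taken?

13

Sort by value density: Route 8 59/16≈3.69, Route 20 11/4≈2.75, Route 10 29/12≈2.42, Route 27 6/15≈0.4, Route 28 8/27≈0.296.
Take all of Route 8 (16 pallets, value 59) ; 29 pallets left.
Take all of Route 20 (4 pallets, value 11) ; 25 pallets left.
All 12 pallets of Route 10 fit (value 29) ; 13 remain.
13 pallets left: a 13/15 share of Route 27 gives 6×13/15 = 5.2.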